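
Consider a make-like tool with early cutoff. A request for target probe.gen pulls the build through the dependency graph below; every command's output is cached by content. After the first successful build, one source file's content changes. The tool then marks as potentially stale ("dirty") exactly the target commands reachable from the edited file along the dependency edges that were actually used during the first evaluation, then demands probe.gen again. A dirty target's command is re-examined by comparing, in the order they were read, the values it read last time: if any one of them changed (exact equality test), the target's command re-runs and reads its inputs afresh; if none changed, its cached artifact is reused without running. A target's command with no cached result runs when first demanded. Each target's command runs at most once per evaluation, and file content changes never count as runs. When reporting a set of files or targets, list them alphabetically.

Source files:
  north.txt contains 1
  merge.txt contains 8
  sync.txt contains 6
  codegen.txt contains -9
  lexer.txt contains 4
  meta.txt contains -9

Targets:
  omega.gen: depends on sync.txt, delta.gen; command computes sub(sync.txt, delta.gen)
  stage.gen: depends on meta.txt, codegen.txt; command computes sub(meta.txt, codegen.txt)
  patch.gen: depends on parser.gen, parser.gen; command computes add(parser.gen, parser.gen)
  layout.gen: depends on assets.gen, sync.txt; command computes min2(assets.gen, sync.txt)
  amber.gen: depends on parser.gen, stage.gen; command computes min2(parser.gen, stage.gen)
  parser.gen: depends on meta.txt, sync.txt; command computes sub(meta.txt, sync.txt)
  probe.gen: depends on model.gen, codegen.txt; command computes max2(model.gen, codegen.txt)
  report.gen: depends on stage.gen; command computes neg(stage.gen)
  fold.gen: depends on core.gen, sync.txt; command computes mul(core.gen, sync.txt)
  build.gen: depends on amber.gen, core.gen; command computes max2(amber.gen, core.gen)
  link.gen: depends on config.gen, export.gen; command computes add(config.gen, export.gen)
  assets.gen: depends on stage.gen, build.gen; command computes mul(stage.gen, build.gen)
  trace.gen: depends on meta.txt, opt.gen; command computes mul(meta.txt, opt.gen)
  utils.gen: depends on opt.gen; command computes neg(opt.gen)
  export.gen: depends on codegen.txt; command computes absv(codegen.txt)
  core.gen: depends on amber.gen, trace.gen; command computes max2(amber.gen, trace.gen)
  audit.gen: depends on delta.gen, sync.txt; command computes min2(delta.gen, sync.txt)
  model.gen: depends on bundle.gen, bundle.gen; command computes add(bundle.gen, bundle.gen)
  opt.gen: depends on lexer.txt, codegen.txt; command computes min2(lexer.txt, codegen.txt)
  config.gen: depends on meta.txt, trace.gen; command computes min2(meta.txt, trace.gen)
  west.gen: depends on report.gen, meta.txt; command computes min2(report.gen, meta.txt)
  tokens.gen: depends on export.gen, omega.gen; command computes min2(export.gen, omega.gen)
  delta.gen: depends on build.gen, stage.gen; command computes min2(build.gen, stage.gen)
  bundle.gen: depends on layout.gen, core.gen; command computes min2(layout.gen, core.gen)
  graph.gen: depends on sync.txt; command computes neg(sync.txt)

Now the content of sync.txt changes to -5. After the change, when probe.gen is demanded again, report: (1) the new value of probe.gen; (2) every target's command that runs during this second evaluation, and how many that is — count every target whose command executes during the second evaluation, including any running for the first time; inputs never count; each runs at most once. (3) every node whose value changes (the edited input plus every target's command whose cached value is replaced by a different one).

First demand of the output computes:
  opt.gen = min2(4, -9) = -9
  parser.gen = sub(-9, 6) = -15
  stage.gen = sub(-9, -9) = 0
  amber.gen = min2(-15, 0) = -15
  trace.gen = mul(-9, -9) = 81
  core.gen = max2(-15, 81) = 81
  build.gen = max2(-15, 81) = 81
  assets.gen = mul(0, 81) = 0
  layout.gen = min2(0, 6) = 0
  bundle.gen = min2(0, 81) = 0
  model.gen = add(0, 0) = 0
  probe.gen = max2(0, -9) = 0

After the edit, cleaning proceeds:
  parser.gen: a read changed (sync.txt 6->-5) — executes, giving -4.
  amber.gen: a read changed (parser.gen -15->-4) — executes, giving -4.
  core.gen: a read changed (amber.gen -15->-4) — executes, giving 81 — identical to its old value.
  build.gen: a read changed (amber.gen -15->-4) — executes, giving 81 — identical to its old value.
  assets.gen: dirty, but its reads are unchanged (stage.gen unchanged, build.gen unchanged); cached 0 stands.
  layout.gen: a read changed (sync.txt 6->-5) — executes, giving -5.
  bundle.gen: a read changed (layout.gen 0->-5) — executes, giving -5.
  model.gen: a read changed (bundle.gen 0->-5; bundle.gen 0->-5) — executes, giving -10.
  probe.gen: a read changed (model.gen 0->-10) — executes, giving -9.

Note where the cutoff bites: assets.gen is checked, finds nothing changed, and keeps its cache.

Demanding probe.gen again yields -9.
8 target commands run: amber.gen, build.gen, bundle.gen, core.gen, layout.gen, model.gen, parser.gen, probe.gen.
The nodes whose values change: amber.gen, bundle.gen, layout.gen, model.gen, parser.gen, probe.gen, sync.txt.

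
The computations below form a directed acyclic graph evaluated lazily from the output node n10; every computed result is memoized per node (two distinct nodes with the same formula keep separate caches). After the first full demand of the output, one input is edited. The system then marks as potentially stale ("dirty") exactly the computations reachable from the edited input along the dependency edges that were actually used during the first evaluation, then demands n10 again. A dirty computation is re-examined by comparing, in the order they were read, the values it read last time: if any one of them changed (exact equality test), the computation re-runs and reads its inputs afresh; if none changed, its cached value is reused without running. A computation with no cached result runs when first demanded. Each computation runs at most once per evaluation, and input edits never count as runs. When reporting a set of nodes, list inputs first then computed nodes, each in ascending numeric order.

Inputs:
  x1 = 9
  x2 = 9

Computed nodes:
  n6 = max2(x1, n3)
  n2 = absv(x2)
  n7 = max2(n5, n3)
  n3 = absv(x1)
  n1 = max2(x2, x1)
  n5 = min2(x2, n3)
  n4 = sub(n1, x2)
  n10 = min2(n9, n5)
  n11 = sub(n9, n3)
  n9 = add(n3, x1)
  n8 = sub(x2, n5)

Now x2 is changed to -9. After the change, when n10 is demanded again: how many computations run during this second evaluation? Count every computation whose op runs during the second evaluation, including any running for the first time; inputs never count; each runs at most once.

2 computations run: n5, n10.

First demand of the output computes:
  n3 = absv(9) = 9
  n5 = min2(9, 9) = 9
  n9 = add(9, 9) = 18
  n10 = min2(18, 9) = 9

After the edit, cleaning proceeds:
  n5: a read changed (x2 9->-9) — executes, giving -9.
  n10: a read changed (n5 9->-9) — executes, giving -9.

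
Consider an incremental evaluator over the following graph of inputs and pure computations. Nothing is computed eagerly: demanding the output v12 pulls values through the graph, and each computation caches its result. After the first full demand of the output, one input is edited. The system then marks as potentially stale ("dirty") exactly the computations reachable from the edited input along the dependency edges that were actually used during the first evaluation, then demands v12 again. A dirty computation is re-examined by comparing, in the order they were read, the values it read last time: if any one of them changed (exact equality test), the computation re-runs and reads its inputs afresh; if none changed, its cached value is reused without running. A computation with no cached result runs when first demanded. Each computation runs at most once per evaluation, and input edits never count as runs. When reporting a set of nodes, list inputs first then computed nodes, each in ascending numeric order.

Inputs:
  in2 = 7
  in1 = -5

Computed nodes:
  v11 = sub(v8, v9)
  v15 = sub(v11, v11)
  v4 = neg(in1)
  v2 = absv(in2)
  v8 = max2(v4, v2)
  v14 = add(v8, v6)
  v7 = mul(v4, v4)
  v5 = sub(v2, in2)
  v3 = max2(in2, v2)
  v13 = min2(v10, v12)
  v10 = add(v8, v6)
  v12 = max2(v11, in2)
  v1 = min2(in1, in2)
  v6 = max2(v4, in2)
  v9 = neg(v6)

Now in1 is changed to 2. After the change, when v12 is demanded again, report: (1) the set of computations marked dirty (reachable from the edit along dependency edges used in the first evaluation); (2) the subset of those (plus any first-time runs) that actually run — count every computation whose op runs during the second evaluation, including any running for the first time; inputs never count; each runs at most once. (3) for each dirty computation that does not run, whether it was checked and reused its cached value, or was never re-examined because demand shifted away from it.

Initial pass — values computed on the first demand:
  v2 = absv(7) = 7
  v4 = neg(-5) = 5
  v6 = max2(5, 7) = 7
  v8 = max2(5, 7) = 7
  v9 = neg(7) = -7
  v11 = sub(7, -7) = 14
  v12 = max2(14, 7) = 14

Second demand — change propagation:
  v4: re-runs because in1 -5->2; new result -2.
  v6: re-runs because v4 5->-2; new result 7 (unchanged).
  v8: re-runs because v4 5->-2; new result 7 (unchanged).
  v9: re-examined; everything it read last time is the same (v6 unchanged) — cache -7 kept, no run.
  v11: re-examined; everything it read last time is the same (v8 unchanged, v9 unchanged) — cache 14 kept, no run.
  v12: re-examined; everything it read last time is the same (v11 unchanged, in2 unchanged) — cache 14 kept, no run.

The important point: at v9 every value read last time is unchanged, so the dirty flag clears without a run.

Dirty set: v4, v6, v8, v9, v11, v12.
Run set: v4, v6, v8 (3 run).
Re-examined without running (cache reused): v9, v11, v12.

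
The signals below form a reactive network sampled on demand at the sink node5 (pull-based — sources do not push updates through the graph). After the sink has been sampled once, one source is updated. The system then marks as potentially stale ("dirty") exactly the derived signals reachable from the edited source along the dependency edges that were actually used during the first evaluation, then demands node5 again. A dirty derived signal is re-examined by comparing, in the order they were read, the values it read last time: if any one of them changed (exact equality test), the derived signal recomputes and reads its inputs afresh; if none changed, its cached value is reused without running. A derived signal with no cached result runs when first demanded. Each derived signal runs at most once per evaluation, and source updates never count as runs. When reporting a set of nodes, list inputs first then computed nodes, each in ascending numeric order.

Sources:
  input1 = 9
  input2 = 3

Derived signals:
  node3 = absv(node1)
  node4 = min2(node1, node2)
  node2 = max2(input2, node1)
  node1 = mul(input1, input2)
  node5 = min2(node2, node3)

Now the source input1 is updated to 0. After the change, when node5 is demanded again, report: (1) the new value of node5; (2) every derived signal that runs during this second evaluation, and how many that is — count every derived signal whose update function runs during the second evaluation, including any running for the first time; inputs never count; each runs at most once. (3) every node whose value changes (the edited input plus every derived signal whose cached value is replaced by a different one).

Initial pass — values computed on the first demand:
  node1 = mul(9, 3) = 27
  node2 = max2(3, 27) = 27
  node3 = absv(27) = 27
  node5 = min2(27, 27) = 27

Second demand — change propagation:
  node1: re-runs because input1 9->0; new result 0.
  node2: re-runs because node1 27->0; new result 3.
  node3: re-runs because node1 27->0; new result 0.
  node5: re-runs because node2 27->3; node3 27->0; new result 0.

node5 now evaluates to 0.
Run set: node1, node2, node3, node5 (4 run).
Changed values: input1, node1, node2, node3, node5.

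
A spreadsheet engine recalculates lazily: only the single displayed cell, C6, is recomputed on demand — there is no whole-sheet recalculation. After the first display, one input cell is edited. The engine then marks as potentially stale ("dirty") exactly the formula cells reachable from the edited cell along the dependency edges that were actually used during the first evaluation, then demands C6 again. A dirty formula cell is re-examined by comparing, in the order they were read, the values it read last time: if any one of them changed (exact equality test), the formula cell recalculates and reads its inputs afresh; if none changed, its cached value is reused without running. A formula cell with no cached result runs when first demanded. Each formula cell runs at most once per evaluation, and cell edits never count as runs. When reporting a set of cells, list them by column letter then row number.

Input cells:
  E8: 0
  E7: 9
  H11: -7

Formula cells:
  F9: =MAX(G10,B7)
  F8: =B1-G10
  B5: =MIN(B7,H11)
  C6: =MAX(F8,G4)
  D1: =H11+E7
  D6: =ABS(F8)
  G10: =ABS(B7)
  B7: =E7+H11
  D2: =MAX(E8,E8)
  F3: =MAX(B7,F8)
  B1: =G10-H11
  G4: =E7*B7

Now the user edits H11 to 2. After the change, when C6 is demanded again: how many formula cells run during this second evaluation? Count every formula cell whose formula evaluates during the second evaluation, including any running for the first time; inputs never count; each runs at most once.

Formula cells that run: B1, B7, C6, F8, G4, G10 — 6 in total.

First evaluation (everything demanded from the output):
  B7 = 9 + -7 = 2
  G4 = 9 * 2 = 18
  G10 = ABS(2) = 2
  B1 = 2 - -7 = 9
  F8 = 9 - 2 = 7
  C6 = MAX(7, 18) = 18

Propagation after the edit:
  B7: runs — H11 -7->2; result 11.
  G4: runs — B7 2->11; result 99.
  G10: runs — B7 2->11; result 11.
  B1: runs — G10 2->11; H11 -7->2; result 9 (same value as before).
  F8: runs — G10 2->11; result -2.
  C6: runs — F8 7->-2; G4 18->99; result 99.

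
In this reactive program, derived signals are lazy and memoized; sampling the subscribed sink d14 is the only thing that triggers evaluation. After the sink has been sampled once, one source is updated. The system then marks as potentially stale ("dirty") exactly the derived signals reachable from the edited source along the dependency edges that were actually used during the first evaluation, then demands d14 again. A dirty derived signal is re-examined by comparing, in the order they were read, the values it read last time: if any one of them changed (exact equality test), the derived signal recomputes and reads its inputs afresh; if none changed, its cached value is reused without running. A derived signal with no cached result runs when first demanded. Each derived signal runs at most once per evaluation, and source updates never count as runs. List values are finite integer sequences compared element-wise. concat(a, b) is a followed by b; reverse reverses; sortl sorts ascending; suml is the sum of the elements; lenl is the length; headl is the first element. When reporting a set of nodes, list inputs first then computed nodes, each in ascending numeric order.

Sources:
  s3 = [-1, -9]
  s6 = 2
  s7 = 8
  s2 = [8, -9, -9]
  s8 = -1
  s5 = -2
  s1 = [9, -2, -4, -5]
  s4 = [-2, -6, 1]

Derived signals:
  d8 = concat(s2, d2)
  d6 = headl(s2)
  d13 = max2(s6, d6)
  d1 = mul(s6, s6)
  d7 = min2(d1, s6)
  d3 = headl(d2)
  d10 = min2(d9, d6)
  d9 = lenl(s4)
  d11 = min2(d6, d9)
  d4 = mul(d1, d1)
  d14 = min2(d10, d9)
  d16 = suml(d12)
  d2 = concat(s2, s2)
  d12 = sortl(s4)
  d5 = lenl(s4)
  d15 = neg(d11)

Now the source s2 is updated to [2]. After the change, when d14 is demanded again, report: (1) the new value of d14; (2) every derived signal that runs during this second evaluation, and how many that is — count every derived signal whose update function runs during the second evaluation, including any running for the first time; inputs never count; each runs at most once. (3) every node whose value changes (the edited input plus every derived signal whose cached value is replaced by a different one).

First demand of the output computes:
  d6 = headl([8, -9, -9]) = 8
  d9 = lenl([-2, -6, 1]) = 3
  d10 = min2(3, 8) = 3
  d14 = min2(3, 3) = 3

After the edit, cleaning proceeds:
  d6: a read changed (s2 [8, -9, -9]->[2]) — executes, giving 2.
  d10: a read changed (d6 8->2) — executes, giving 2.
  d14: a read changed (d10 3->2) — executes, giving 2.

Demanding d14 again yields 2.
3 derived signals run: d6, d10, d14.
The nodes whose values change: s2, d6, d10, d14.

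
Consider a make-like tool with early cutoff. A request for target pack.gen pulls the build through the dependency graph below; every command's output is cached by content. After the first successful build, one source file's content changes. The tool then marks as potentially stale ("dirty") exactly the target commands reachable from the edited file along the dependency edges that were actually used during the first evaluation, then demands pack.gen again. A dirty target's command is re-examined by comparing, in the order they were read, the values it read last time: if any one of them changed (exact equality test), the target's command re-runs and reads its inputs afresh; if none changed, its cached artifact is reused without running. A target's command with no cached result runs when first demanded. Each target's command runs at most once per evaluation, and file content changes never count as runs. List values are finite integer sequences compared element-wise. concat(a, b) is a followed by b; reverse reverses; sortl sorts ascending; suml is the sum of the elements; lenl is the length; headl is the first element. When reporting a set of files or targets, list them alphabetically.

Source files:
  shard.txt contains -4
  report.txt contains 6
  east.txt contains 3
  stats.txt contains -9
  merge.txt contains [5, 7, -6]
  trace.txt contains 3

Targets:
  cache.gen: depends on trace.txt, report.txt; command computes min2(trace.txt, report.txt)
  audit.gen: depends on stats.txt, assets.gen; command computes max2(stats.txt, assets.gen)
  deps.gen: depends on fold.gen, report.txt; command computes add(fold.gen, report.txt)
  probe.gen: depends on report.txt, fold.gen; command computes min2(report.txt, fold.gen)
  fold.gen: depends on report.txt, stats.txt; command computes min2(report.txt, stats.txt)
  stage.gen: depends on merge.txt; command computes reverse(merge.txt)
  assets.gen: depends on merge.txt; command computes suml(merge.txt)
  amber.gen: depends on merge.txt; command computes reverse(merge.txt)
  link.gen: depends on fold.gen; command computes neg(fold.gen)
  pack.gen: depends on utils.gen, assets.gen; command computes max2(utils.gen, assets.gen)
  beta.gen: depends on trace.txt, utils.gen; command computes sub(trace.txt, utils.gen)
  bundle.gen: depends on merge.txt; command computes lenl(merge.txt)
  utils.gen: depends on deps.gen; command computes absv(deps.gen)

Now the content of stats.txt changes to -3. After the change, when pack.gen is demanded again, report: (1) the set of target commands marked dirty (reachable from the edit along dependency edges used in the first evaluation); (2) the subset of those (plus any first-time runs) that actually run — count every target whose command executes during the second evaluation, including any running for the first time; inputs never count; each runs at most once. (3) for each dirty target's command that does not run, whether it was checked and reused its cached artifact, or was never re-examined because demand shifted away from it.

The edit dirties: deps.gen, fold.gen, pack.gen, utils.gen.
3 target commands run: deps.gen, fold.gen, utils.gen.
Cache hits after checking: pack.gen.
Note the absorption at utils.gen: it re-runs yet its value is the same, leaving the output's value untouched.

First demand of the output computes:
  assets.gen = suml([5, 7, -6]) = 6
  fold.gen = min2(6, -9) = -9
  deps.gen = add(-9, 6) = -3
  utils.gen = absv(-3) = 3
  pack.gen = max2(3, 6) = 6

After the edit, cleaning proceeds:
  fold.gen: a read changed (stats.txt -9->-3) — executes, giving -3.
  deps.gen: a read changed (fold.gen -9->-3) — executes, giving 3.
  utils.gen: a read changed (deps.gen -3->3) — executes, giving 3 — identical to its old value.
  pack.gen: dirty, but its reads are unchanged (utils.gen unchanged, assets.gen unchanged); cached 6 stands.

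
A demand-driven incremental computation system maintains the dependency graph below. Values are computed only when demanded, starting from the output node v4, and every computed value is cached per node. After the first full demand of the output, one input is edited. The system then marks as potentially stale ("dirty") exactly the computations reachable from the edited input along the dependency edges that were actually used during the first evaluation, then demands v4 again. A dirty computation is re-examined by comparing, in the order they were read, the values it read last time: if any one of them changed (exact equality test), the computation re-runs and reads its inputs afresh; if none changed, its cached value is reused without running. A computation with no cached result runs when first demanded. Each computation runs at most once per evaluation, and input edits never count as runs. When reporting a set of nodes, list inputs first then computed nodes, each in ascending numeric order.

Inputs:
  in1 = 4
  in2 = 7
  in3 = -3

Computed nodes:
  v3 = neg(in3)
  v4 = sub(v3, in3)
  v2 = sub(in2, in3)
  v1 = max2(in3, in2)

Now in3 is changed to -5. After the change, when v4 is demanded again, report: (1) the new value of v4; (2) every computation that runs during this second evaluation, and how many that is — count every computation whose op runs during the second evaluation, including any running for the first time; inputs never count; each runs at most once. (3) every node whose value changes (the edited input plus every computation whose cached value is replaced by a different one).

New value of v4: 10.
Computations that run: v3, v4 — 2 in total.
Values that change: in3, v3, v4.

First evaluation (everything demanded from the output):
  v3 = neg(-3) = 3
  v4 = sub(3, -3) = 6

Propagation after the edit:
  v3: runs — in3 -3->-5; result 5.
  v4: runs — v3 3->5; in3 -3->-5; result 10.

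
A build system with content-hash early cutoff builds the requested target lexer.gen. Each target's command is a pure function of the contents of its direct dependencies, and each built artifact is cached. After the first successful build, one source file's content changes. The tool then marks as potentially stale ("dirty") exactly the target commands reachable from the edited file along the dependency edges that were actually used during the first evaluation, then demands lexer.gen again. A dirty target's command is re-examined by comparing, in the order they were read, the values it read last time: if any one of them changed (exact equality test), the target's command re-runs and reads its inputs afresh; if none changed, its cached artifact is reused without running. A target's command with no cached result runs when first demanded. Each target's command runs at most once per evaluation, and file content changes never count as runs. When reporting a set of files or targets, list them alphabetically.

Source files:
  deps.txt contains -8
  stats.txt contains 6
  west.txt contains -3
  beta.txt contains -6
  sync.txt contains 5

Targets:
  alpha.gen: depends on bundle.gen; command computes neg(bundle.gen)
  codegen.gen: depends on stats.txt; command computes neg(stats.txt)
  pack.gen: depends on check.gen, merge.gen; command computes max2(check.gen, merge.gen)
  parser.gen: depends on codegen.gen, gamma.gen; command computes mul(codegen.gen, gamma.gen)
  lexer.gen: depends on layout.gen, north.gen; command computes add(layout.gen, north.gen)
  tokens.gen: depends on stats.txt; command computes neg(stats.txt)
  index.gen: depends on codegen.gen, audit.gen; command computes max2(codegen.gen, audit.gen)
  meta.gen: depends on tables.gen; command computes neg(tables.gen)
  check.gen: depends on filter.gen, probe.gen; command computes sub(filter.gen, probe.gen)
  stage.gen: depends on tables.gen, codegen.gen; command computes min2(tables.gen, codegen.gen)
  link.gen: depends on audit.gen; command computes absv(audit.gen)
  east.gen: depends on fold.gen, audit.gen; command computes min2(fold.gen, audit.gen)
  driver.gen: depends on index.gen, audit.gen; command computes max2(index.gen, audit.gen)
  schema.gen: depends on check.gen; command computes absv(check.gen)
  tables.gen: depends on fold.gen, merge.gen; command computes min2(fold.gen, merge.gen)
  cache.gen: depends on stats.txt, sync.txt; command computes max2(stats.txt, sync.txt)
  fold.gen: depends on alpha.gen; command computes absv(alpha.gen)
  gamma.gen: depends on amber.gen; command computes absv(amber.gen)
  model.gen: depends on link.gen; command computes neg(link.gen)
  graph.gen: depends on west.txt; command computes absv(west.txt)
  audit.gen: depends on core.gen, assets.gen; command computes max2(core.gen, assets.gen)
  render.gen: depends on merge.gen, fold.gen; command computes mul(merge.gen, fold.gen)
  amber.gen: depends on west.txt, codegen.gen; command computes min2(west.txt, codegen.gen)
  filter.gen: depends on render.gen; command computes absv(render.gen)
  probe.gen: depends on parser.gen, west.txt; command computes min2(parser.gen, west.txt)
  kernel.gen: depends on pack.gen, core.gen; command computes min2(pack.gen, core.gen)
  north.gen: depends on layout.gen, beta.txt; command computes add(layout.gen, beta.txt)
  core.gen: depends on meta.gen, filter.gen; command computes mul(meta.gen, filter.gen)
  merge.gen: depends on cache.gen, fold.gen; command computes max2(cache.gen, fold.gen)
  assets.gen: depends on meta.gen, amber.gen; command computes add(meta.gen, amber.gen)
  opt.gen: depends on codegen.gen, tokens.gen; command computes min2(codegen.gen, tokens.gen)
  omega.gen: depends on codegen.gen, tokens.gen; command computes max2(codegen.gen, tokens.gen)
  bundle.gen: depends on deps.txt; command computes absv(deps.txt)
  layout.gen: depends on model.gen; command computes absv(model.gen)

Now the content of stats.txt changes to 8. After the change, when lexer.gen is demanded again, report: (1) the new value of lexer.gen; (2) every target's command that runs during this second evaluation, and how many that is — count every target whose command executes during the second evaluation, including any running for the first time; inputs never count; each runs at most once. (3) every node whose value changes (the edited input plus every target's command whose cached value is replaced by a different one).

New value of lexer.gen: 26.
Target commands that run: amber.gen, assets.gen, audit.gen, cache.gen, codegen.gen, layout.gen, lexer.gen, link.gen, merge.gen, model.gen, north.gen — 11 in total.
Values that change: amber.gen, assets.gen, audit.gen, cache.gen, codegen.gen, layout.gen, lexer.gen, link.gen, model.gen, north.gen, stats.txt.
Key observation: the cutoff stops propagation at render.gen — its inputs' values are unchanged, so it reuses its cache.

First evaluation (everything demanded from the output):
  bundle.gen = absv(-8) = 8
  alpha.gen = neg(8) = -8
  cache.gen = max2(6, 5) = 6
  codegen.gen = neg(6) = -6
  amber.gen = min2(-3, -6) = -6
  fold.gen = absv(-8) = 8
  merge.gen = max2(6, 8) = 8
  render.gen = mul(8, 8) = 64
  filter.gen = absv(64) = 64
  tables.gen = min2(8, 8) = 8
  meta.gen = neg(8) = -8
  assets.gen = add(-8, -6) = -14
  core.gen = mul(-8, 64) = -512
  audit.gen = max2(-512, -14) = -14
  link.gen = absv(-14) = 14
  model.gen = neg(14) = -14
  layout.gen = absv(-14) = 14
  north.gen = add(14, -6) = 8
  lexer.gen = add(14, 8) = 22

Propagation after the edit:
  cache.gen: runs — stats.txt 6->8; result 8.
  codegen.gen: runs — stats.txt 6->8; result -8.
  amber.gen: runs — codegen.gen -6->-8; result -8.
  merge.gen: runs — cache.gen 6->8; result 8 (same value as before).
  render.gen: checked — values it read are unchanged (merge.gen unchanged, fold.gen unchanged); reused cached 64 without running.
  filter.gen: checked — values it read are unchanged (render.gen unchanged); reused cached 64 without running.
  tables.gen: checked — values it read are unchanged (fold.gen unchanged, merge.gen unchanged); reused cached 8 without running.
  meta.gen: checked — values it read are unchanged (tables.gen unchanged); reused cached -8 without running.
  assets.gen: runs — amber.gen -6->-8; result -16.
  core.gen: checked — values it read are unchanged (meta.gen unchanged, filter.gen unchanged); reused cached -512 without running.
  audit.gen: runs — assets.gen -14->-16; result -16.
  link.gen: runs — audit.gen -14->-16; result 16.
  model.gen: runs — link.gen 14->16; result -16.
  layout.gen: runs — model.gen -14->-16; result 16.
  north.gen: runs — layout.gen 14->16; result 10.
  lexer.gen: runs — layout.gen 14->16; north.gen 8->10; result 26.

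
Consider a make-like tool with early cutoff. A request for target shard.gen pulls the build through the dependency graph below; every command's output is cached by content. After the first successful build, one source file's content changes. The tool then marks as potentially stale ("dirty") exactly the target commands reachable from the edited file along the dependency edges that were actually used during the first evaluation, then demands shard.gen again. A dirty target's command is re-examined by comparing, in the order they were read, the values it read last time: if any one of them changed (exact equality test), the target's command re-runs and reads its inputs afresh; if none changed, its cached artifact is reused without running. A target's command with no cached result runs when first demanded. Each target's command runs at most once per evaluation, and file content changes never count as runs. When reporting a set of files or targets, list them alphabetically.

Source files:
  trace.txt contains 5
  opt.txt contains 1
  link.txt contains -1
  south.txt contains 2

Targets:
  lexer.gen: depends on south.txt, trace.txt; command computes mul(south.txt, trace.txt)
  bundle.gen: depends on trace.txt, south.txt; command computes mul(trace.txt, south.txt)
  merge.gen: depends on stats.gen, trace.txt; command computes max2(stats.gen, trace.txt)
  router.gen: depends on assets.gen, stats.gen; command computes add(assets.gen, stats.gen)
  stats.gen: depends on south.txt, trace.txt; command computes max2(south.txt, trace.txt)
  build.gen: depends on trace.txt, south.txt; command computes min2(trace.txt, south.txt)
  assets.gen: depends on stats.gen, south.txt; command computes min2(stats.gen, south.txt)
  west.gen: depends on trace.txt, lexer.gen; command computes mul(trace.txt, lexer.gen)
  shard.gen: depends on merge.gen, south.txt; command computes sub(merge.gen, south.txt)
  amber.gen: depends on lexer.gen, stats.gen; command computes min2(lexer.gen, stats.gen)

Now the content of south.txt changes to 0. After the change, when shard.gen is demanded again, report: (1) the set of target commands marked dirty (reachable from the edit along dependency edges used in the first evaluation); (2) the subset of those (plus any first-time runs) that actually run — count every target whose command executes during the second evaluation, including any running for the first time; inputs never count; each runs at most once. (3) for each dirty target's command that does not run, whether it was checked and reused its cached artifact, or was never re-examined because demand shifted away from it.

The edit dirties: merge.gen, shard.gen, stats.gen.
2 target commands run: shard.gen, stats.gen.
Cache hits after checking: merge.gen.
Note where the cutoff bites: merge.gen is checked, finds nothing changed, and keeps its cache.

First demand of the output computes:
  stats.gen = max2(2, 5) = 5
  merge.gen = max2(5, 5) = 5
  shard.gen = sub(5, 2) = 3

After the edit, cleaning proceeds:
  stats.gen: a read changed (south.txt 2->0) — executes, giving 5 — identical to its old value.
  merge.gen: dirty, but its reads are unchanged (stats.gen unchanged, trace.txt unchanged); cached 5 stands.
  shard.gen: a read changed (south.txt 2->0) — executes, giving 5.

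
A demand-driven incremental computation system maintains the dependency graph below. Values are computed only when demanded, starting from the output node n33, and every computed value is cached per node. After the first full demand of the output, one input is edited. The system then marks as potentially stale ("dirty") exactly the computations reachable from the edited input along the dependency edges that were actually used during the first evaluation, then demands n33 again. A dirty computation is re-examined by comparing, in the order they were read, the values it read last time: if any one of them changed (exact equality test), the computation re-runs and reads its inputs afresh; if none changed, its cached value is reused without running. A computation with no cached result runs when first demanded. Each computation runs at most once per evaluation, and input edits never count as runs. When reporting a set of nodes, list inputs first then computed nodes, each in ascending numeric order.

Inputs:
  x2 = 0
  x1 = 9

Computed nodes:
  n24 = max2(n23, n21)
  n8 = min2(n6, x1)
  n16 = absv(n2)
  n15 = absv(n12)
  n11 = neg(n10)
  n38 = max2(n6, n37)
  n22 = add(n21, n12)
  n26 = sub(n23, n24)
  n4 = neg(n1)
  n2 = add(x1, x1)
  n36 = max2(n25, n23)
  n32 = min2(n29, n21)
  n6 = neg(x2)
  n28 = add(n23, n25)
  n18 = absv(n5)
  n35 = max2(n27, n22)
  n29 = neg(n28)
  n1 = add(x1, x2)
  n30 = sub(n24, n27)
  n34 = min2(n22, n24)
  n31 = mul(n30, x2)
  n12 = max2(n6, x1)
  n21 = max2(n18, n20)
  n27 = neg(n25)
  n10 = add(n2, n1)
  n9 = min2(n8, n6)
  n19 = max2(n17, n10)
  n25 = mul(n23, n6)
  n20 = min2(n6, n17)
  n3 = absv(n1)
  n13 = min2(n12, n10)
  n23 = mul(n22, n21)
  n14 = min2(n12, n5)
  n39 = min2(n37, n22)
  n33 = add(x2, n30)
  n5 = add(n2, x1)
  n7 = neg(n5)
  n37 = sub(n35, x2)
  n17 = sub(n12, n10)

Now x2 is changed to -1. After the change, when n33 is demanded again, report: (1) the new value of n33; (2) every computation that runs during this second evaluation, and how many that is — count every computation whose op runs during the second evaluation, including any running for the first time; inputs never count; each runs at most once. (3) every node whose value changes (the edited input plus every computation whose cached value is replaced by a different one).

First evaluation (everything demanded from the output):
  n1 = add(9, 0) = 9
  n2 = add(9, 9) = 18
  n5 = add(18, 9) = 27
  n6 = neg(0) = 0
  n10 = add(18, 9) = 27
  n12 = max2(0, 9) = 9
  n17 = sub(9, 27) = -18
  n18 = absv(27) = 27
  n20 = min2(0, -18) = -18
  n21 = max2(27, -18) = 27
  n22 = add(27, 9) = 36
  n23 = mul(36, 27) = 972
  n24 = max2(972, 27) = 972
  n25 = mul(972, 0) = 0
  n27 = neg(0) = 0
  n30 = sub(972, 0) = 972
  n33 = add(0, 972) = 972

Propagation after the edit:
  n1: runs — x2 0->-1; result 8.
  n6: runs — x2 0->-1; result 1.
  n10: runs — n1 9->8; result 26.
  n12: runs — n6 0->1; result 9 (same value as before).
  n17: runs — n10 27->26; result -17.
  n20: runs — n6 0->1; n17 -18->-17; result -17.
  n21: runs — n20 -18->-17; result 27 (same value as before).
  n22: checked — values it read are unchanged (n21 unchanged, n12 unchanged); reused cached 36 without running.
  n23: checked — values it read are unchanged (n22 unchanged, n21 unchanged); reused cached 972 without running.
  n24: checked — values it read are unchanged (n23 unchanged, n21 unchanged); reused cached 972 without running.
  n25: runs — n6 0->1; result 972.
  n27: runs — n25 0->972; result -972.
  n30: runs — n27 0->-972; result 1944.
  n33: runs — x2 0->-1; n30 972->1944; result 1943.

Key observation: the cutoff stops propagation at n22 — its inputs' values are unchanged, so it reuses its cache.

New value of n33: 1943.
Computations that run: n1, n6, n10, n12, n17, n20, n21, n25, n27, n30, n33 — 11 in total.
Values that change: x2, n1, n6, n10, n17, n20, n25, n27, n30, n33.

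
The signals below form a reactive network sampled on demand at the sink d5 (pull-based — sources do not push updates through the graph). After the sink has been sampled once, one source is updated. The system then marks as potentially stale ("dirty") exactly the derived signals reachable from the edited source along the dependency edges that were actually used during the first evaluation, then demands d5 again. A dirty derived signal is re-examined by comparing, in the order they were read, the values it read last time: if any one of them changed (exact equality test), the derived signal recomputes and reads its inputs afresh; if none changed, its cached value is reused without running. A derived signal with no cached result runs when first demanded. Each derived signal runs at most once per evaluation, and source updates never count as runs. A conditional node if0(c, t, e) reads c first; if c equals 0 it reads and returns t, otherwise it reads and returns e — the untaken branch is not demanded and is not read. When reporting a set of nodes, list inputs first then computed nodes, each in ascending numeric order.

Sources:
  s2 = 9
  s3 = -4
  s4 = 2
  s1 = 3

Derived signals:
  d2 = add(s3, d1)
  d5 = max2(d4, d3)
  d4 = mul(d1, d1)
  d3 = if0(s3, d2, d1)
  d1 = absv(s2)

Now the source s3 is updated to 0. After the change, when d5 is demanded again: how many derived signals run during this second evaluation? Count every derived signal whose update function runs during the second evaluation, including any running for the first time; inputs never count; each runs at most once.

Run set: d2, d3 (2 run).
The important point: the flipped condition pulls in fresh nodes; d2 runs for the first time.

Initial pass — values computed on the first demand:
  d1 = absv(9) = 9
  d3 = if0(s3=-4 -> else branch d1) = 9
  d4 = mul(9, 9) = 81
  d5 = max2(81, 9) = 81

Second demand — change propagation:
  d2: newly demanded (no cache) — executes and yields 9.
  d3: re-runs because s3 -4->0; new result 9 (unchanged).
  d5: re-examined; everything it read last time is the same (d4 unchanged, d3 unchanged) — cache 81 kept, no run.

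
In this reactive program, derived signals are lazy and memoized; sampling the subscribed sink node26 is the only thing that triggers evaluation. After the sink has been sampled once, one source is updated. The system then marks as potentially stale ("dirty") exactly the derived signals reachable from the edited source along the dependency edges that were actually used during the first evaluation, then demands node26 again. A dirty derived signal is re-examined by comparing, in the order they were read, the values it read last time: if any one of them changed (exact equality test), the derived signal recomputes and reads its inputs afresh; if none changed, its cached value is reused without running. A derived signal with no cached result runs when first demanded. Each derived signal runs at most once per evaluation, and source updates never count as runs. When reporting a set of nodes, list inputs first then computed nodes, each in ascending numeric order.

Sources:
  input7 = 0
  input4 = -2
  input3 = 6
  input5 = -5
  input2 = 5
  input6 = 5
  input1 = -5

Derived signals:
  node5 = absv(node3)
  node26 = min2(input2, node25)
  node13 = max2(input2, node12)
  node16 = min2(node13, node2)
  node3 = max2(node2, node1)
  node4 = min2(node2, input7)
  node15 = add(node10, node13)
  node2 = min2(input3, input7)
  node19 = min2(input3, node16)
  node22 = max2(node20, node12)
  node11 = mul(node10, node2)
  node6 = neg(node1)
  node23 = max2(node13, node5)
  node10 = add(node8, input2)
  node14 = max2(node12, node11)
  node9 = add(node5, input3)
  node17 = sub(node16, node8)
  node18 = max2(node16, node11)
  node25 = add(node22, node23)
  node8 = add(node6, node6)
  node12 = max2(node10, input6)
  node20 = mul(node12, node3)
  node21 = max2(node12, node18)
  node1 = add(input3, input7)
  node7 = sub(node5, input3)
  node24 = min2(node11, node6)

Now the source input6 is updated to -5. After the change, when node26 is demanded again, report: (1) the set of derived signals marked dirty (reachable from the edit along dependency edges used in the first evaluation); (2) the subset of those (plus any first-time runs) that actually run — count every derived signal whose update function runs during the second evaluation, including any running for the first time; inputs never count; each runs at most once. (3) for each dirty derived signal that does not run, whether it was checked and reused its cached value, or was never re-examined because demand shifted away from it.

The edit dirties: node12, node13, node20, node22, node23, node25, node26.
6 derived signals run: node12, node13, node20, node22, node25, node26.
Cache hits after checking: node23.
Note where the cutoff bites: node23 is checked, finds nothing changed, and keeps its cache.

First demand of the output computes:
  node1 = add(6, 0) = 6
  node2 = min2(6, 0) = 0
  node3 = max2(0, 6) = 6
  node5 = absv(6) = 6
  node6 = neg(6) = -6
  node8 = add(-6, -6) = -12
  node10 = add(-12, 5) = -7
  node12 = max2(-7, 5) = 5
  node13 = max2(5, 5) = 5
  node20 = mul(5, 6) = 30
  node22 = max2(30, 5) = 30
  node23 = max2(5, 6) = 6
  node25 = add(30, 6) = 36
  node26 = min2(5, 36) = 5

After the edit, cleaning proceeds:
  node12: a read changed (input6 5->-5) — executes, giving -5.
  node13: a read changed (node12 5->-5) — executes, giving 5 — identical to its old value.
  node20: a read changed (node12 5->-5) — executes, giving -30.
  node22: a read changed (node20 30->-30; node12 5->-5) — executes, giving -5.
  node23: dirty, but its reads are unchanged (node13 unchanged, node5 unchanged); cached 6 stands.
  node25: a read changed (node22 30->-5) — executes, giving 1.
  node26: a read changed (node25 36->1) — executes, giving 1.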